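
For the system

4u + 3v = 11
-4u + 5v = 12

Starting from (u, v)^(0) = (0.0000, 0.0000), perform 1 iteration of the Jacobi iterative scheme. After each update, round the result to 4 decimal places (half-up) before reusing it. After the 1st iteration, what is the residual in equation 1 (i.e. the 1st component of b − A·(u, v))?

-7.2000

Iteration 1:
  u = (11 - (3)·0.0000) / (4) = 2.7500
  v = (12 - (-4)·0.0000) / (5) = 2.4000
Residual b − A·x = (-7.2000, 11.0000)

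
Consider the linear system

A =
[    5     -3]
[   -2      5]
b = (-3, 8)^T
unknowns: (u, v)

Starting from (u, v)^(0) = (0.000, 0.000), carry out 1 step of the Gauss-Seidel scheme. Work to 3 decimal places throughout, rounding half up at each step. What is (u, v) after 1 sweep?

Iteration 1:
  u = (-3 - (-3)·0.000) / (5) = -0.600
  v = (8 - (-2)·-0.600) / (5) = 1.360

(-0.600, 1.360)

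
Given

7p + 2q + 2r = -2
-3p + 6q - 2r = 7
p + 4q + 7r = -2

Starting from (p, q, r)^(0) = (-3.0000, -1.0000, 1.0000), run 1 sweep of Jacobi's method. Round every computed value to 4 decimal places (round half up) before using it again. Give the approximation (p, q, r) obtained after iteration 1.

Iteration 1:
  p = (-2 - (2)·-1.0000 - (2)·1.0000) / (7) = -0.2857
  q = (7 - (-3)·-3.0000 - (-2)·1.0000) / (6) = 0.0000
  r = (-2 - (1)·-3.0000 - (4)·-1.0000) / (7) = 0.7143

(-0.2857, 0.0000, 0.7143)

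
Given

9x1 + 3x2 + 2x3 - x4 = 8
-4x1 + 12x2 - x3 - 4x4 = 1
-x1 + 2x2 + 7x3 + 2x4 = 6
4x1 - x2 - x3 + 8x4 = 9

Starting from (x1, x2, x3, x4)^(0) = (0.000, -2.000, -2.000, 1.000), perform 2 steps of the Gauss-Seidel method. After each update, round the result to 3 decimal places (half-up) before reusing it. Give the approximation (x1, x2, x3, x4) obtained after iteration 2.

(0.467, 0.377, 0.741, 1.031)

Iteration 1:
  x1 = (8 - (3)·-2.000 - (2)·-2.000 - (-1)·1.000) / (9) = 2.111
  x2 = (1 - (-4)·2.111 - (-1)·-2.000 - (-4)·1.000) / (12) = 0.954
  x3 = (6 - (-1)·2.111 - (2)·0.954 - (2)·1.000) / (7) = 0.600
  x4 = (9 - (4)·2.111 - (-1)·0.954 - (-1)·0.600) / (8) = 0.264
Iteration 2:
  x1 = (8 - (3)·0.954 - (2)·0.600 - (-1)·0.264) / (9) = 0.467
  x2 = (1 - (-4)·0.467 - (-1)·0.600 - (-4)·0.264) / (12) = 0.377
  x3 = (6 - (-1)·0.467 - (2)·0.377 - (2)·0.264) / (7) = 0.741
  x4 = (9 - (4)·0.467 - (-1)·0.377 - (-1)·0.741) / (8) = 1.031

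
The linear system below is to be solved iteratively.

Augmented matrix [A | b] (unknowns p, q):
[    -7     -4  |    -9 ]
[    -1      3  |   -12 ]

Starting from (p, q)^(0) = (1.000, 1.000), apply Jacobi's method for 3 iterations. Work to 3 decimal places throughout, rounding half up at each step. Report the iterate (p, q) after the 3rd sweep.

Iteration 1:
  p = (-9 - (-4)·1.000) / (-7) = 0.714
  q = (-12 - (-1)·1.000) / (3) = -3.667
Iteration 2:
  p = (-9 - (-4)·-3.667) / (-7) = 3.381
  q = (-12 - (-1)·0.714) / (3) = -3.762
Iteration 3:
  p = (-9 - (-4)·-3.762) / (-7) = 3.435
  q = (-12 - (-1)·3.381) / (3) = -2.873

(3.435, -2.873)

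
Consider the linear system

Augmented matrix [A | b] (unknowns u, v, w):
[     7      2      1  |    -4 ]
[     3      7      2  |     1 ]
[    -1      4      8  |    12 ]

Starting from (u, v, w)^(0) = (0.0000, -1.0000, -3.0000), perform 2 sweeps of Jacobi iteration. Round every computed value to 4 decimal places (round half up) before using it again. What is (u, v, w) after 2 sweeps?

(-1.1429, -0.4898, 1.0179)

Iteration 1:
  u = (-4 - (2)·-1.0000 - (1)·-3.0000) / (7) = 0.1429
  v = (1 - (3)·0.0000 - (2)·-3.0000) / (7) = 1.0000
  w = (12 - (-1)·0.0000 - (4)·-1.0000) / (8) = 2.0000
Iteration 2:
  u = (-4 - (2)·1.0000 - (1)·2.0000) / (7) = -1.1429
  v = (1 - (3)·0.1429 - (2)·2.0000) / (7) = -0.4898
  w = (12 - (-1)·0.1429 - (4)·1.0000) / (8) = 1.0179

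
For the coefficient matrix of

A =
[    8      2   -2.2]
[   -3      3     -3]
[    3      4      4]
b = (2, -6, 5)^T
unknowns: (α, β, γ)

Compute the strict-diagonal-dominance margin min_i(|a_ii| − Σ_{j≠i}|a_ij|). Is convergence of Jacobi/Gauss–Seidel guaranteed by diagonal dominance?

-3

row 1: |8| − (2+2.2) = 3.8
row 2: |3| − (3+3) = -3
row 3: |4| − (3+4) = -3
minimum over rows = -3 → not strictly diagonally dominant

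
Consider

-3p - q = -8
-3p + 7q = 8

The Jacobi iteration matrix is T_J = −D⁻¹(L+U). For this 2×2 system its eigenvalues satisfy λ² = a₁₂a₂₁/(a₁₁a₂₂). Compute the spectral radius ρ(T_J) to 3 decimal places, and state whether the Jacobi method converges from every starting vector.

a₁₂a₂₁/(a₁₁a₂₂) = (-1)·(-3) / ((-3)·(7)) = -0.142857
ρ = √|-0.142857| = √0.142857 = 0.378
ρ < 1, so Jacobi converges

0.378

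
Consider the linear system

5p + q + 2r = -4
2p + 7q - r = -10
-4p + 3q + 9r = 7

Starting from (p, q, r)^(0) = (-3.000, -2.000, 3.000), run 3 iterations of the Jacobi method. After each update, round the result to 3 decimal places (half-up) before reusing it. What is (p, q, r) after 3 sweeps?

(-0.654, -1.179, 0.734)

Iteration 1:
  p = (-4 - (1)·-2.000 - (2)·3.000) / (5) = -1.600
  q = (-10 - (2)·-3.000 - (-1)·3.000) / (7) = -0.143
  r = (7 - (-4)·-3.000 - (3)·-2.000) / (9) = 0.111
Iteration 2:
  p = (-4 - (1)·-0.143 - (2)·0.111) / (5) = -0.816
  q = (-10 - (2)·-1.600 - (-1)·0.111) / (7) = -0.956
  r = (7 - (-4)·-1.600 - (3)·-0.143) / (9) = 0.114
Iteration 3:
  p = (-4 - (1)·-0.956 - (2)·0.114) / (5) = -0.654
  q = (-10 - (2)·-0.816 - (-1)·0.114) / (7) = -1.179
  r = (7 - (-4)·-0.816 - (3)·-0.956) / (9) = 0.734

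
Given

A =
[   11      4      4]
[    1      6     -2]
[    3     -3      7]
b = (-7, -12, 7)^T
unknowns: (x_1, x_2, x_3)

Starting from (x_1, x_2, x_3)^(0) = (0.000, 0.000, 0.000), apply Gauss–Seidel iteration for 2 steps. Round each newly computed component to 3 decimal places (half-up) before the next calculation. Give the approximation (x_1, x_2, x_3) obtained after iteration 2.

Iteration 1:
  x_1 = (-7 - (4)·0.000 - (4)·0.000) / (11) = -0.636
  x_2 = (-12 - (1)·-0.636 - (-2)·0.000) / (6) = -1.894
  x_3 = (7 - (3)·-0.636 - (-3)·-1.894) / (7) = 0.461
Iteration 2:
  x_1 = (-7 - (4)·-1.894 - (4)·0.461) / (11) = -0.115
  x_2 = (-12 - (1)·-0.115 - (-2)·0.461) / (6) = -1.827
  x_3 = (7 - (3)·-0.115 - (-3)·-1.827) / (7) = 0.266

(-0.115, -1.827, 0.266)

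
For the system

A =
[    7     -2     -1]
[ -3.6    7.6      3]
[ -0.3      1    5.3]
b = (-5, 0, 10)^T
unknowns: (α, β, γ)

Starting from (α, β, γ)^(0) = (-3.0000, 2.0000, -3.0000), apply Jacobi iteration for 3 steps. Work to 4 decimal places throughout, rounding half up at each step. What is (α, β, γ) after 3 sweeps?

(-0.6714, -1.0294, 2.0042)

Iteration 1:
  α = (-5 - (-2)·2.0000 - (-1)·-3.0000) / (7) = -0.5714
  β = (0 - (-3.6)·-3.0000 - (3)·-3.0000) / (7.6) = -0.2368
  γ = (10 - (-0.3)·-3.0000 - (1)·2.0000) / (5.3) = 1.3396
Iteration 2:
  α = (-5 - (-2)·-0.2368 - (-1)·1.3396) / (7) = -0.5906
  β = (0 - (-3.6)·-0.5714 - (3)·1.3396) / (7.6) = -0.7995
  γ = (10 - (-0.3)·-0.5714 - (1)·-0.2368) / (5.3) = 1.8991
Iteration 3:
  α = (-5 - (-2)·-0.7995 - (-1)·1.8991) / (7) = -0.6714
  β = (0 - (-3.6)·-0.5906 - (3)·1.8991) / (7.6) = -1.0294
  γ = (10 - (-0.3)·-0.5906 - (1)·-0.7995) / (5.3) = 2.0042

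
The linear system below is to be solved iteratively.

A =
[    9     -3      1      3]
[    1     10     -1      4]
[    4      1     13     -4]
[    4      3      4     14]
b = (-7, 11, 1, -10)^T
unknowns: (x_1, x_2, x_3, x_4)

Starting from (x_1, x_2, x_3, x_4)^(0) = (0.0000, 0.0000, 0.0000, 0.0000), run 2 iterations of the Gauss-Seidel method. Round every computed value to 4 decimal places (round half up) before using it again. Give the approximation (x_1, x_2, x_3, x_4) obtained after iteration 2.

Iteration 1:
  x_1 = (-7 - (-3)·0.0000 - (1)·0.0000 - (3)·0.0000) / (9) = -0.7778
  x_2 = (11 - (1)·-0.7778 - (-1)·0.0000 - (4)·0.0000) / (10) = 1.1778
  x_3 = (1 - (4)·-0.7778 - (1)·1.1778 - (-4)·0.0000) / (13) = 0.2256
  x_4 = (-10 - (4)·-0.7778 - (3)·1.1778 - (4)·0.2256) / (14) = -0.8089
Iteration 2:
  x_1 = (-7 - (-3)·1.1778 - (1)·0.2256 - (3)·-0.8089) / (9) = -0.1406
  x_2 = (11 - (1)·-0.1406 - (-1)·0.2256 - (4)·-0.8089) / (10) = 1.4602
  x_3 = (1 - (4)·-0.1406 - (1)·1.4602 - (-4)·-0.8089) / (13) = -0.2410
  x_4 = (-10 - (4)·-0.1406 - (3)·1.4602 - (4)·-0.2410) / (14) = -0.9182

(-0.1406, 1.4602, -0.2410, -0.9182)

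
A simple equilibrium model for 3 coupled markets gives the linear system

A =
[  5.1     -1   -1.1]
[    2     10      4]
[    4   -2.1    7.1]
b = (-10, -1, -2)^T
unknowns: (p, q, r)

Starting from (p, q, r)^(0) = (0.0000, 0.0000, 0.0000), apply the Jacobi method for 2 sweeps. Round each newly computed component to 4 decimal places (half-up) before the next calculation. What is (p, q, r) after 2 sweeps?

Iteration 1:
  p = (-10 - (-1)·0.0000 - (-1.1)·0.0000) / (5.1) = -1.9608
  q = (-1 - (2)·0.0000 - (4)·0.0000) / (10) = -0.1000
  r = (-2 - (4)·0.0000 - (-2.1)·0.0000) / (7.1) = -0.2817
Iteration 2:
  p = (-10 - (-1)·-0.1000 - (-1.1)·-0.2817) / (5.1) = -2.0412
  q = (-1 - (2)·-1.9608 - (4)·-0.2817) / (10) = 0.4048
  r = (-2 - (4)·-1.9608 - (-2.1)·-0.1000) / (7.1) = 0.7934

(-2.0412, 0.4048, 0.7934)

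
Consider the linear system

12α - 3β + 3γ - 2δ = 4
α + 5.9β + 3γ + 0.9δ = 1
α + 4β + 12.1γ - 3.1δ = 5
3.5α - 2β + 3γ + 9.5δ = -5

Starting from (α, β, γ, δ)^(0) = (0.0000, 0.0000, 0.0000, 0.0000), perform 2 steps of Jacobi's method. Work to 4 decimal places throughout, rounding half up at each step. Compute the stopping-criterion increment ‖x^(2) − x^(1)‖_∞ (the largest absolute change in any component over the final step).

0.2184

Iteration 1:
  α = (4 - (-3)·0.0000 - (3)·0.0000 - (-2)·0.0000) / (12) = 0.3333
  β = (1 - (1)·0.0000 - (3)·0.0000 - (0.9)·0.0000) / (5.9) = 0.1695
  γ = (5 - (1)·0.0000 - (4)·0.0000 - (-3.1)·0.0000) / (12.1) = 0.4132
  δ = (-5 - (3.5)·0.0000 - (-2)·0.0000 - (3)·0.0000) / (9.5) = -0.5263
Iteration 2:
  α = (4 - (-3)·0.1695 - (3)·0.4132 - (-2)·-0.5263) / (12) = 0.1847
  β = (1 - (1)·0.3333 - (3)·0.4132 - (0.9)·-0.5263) / (5.9) = -0.0168
  γ = (5 - (1)·0.3333 - (4)·0.1695 - (-3.1)·-0.5263) / (12.1) = 0.1948
  δ = (-5 - (3.5)·0.3333 - (-2)·0.1695 - (3)·0.4132) / (9.5) = -0.7439
Change: (-0.1486, -0.1863, -0.2184, -0.2176) → max |·| = 0.2184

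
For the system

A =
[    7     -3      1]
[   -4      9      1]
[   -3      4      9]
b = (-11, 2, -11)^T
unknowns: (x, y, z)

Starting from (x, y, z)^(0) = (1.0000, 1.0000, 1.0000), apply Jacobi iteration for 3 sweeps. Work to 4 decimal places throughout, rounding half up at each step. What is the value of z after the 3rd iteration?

Iteration 1:
  x = (-11 - (-3)·1.0000 - (1)·1.0000) / (7) = -1.2857
  y = (2 - (-4)·1.0000 - (1)·1.0000) / (9) = 0.5556
  z = (-11 - (-3)·1.0000 - (4)·1.0000) / (9) = -1.3333
Iteration 2:
  x = (-11 - (-3)·0.5556 - (1)·-1.3333) / (7) = -1.1428
  y = (2 - (-4)·-1.2857 - (1)·-1.3333) / (9) = -0.2011
  z = (-11 - (-3)·-1.2857 - (4)·0.5556) / (9) = -1.8977
Iteration 3:
  x = (-11 - (-3)·-0.2011 - (1)·-1.8977) / (7) = -1.3865
  y = (2 - (-4)·-1.1428 - (1)·-1.8977) / (9) = -0.0748
  z = (-11 - (-3)·-1.1428 - (4)·-0.2011) / (9) = -1.5138

-1.5138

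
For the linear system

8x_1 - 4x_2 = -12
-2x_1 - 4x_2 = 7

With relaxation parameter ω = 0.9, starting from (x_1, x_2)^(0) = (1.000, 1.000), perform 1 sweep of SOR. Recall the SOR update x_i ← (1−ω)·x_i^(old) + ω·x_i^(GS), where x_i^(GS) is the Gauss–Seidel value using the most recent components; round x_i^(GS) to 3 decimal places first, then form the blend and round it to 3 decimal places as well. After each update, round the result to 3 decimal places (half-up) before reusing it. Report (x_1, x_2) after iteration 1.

(-0.800, -1.115)

Iteration 1:
  x_1: GS value = (-12 - (-4)·1.000) / (8) = -1.000;  x_1 ← (1−ω)·1.000 + ω·-1.000 = -0.800
  x_2: GS value = (7 - (-2)·-0.800) / (-4) = -1.350;  x_2 ← (1−ω)·1.000 + ω·-1.350 = -1.115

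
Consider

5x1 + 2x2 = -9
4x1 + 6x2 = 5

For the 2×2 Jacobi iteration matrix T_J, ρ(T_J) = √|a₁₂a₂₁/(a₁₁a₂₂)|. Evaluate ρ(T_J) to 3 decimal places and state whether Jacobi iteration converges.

a₁₂a₂₁/(a₁₁a₂₂) = (2)·(4) / ((5)·(6)) = 0.266667
ρ = √|0.266667| = √0.266667 = 0.516
ρ < 1, so Jacobi converges

0.516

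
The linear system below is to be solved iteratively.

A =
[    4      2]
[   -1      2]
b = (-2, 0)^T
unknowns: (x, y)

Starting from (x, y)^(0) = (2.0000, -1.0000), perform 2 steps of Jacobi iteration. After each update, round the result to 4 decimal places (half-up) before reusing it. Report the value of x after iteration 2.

-1.0000

Iteration 1:
  x = (-2 - (2)·-1.0000) / (4) = 0.0000
  y = (0 - (-1)·2.0000) / (2) = 1.0000
Iteration 2:
  x = (-2 - (2)·1.0000) / (4) = -1.0000
  y = (0 - (-1)·0.0000) / (2) = 0.0000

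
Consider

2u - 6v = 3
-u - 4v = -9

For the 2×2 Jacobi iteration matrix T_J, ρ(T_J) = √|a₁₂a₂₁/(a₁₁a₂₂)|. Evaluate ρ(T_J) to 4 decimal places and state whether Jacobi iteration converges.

0.8660

a₁₂a₂₁/(a₁₁a₂₂) = (-6)·(-1) / ((2)·(-4)) = -0.750000
ρ = √|-0.750000| = √0.750000 = 0.8660
ρ < 1, so Jacobi converges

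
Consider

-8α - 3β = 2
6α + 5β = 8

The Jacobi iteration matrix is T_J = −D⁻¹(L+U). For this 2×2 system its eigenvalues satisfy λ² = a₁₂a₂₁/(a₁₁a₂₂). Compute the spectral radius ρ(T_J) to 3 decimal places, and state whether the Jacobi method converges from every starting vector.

0.671

a₁₂a₂₁/(a₁₁a₂₂) = (-3)·(6) / ((-8)·(5)) = 0.450000
ρ = √|0.450000| = √0.450000 = 0.671
ρ < 1, so Jacobi converges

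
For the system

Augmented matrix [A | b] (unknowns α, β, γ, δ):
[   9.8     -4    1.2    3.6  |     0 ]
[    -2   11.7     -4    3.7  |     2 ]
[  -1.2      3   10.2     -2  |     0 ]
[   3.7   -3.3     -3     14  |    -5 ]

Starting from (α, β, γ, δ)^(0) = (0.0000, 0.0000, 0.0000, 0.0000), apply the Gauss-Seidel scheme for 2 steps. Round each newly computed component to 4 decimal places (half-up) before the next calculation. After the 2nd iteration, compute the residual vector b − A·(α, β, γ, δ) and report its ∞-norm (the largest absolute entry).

Iteration 1:
  α = (0 - (-4)·0.0000 - (1.2)·0.0000 - (3.6)·0.0000) / (9.8) = 0.0000
  β = (2 - (-2)·0.0000 - (-4)·0.0000 - (3.7)·0.0000) / (11.7) = 0.1709
  γ = (0 - (-1.2)·0.0000 - (3)·0.1709 - (-2)·0.0000) / (10.2) = -0.0503
  δ = (-5 - (3.7)·0.0000 - (-3.3)·0.1709 - (-3)·-0.0503) / (14) = -0.3276
Iteration 2:
  α = (0 - (-4)·0.1709 - (1.2)·-0.0503 - (3.6)·-0.3276) / (9.8) = 0.1963
  β = (2 - (-2)·0.1963 - (-4)·-0.0503 - (3.7)·-0.3276) / (11.7) = 0.2909
  γ = (0 - (-1.2)·0.1963 - (3)·0.2909 - (-2)·-0.3276) / (10.2) = -0.1267
  δ = (-5 - (3.7)·0.1963 - (-3.3)·0.2909 - (-3)·-0.1267) / (14) = -0.3676
Residual b − A·x = (0.7153, -0.1576, -0.0800, 0.0000); ∞-norm = 0.7153

0.7153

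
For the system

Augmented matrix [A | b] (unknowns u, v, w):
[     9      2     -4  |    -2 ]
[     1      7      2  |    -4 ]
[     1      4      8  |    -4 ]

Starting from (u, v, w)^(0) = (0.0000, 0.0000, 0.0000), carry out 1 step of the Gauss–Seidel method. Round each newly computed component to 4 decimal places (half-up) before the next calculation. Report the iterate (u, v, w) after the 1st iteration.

Iteration 1:
  u = (-2 - (2)·0.0000 - (-4)·0.0000) / (9) = -0.2222
  v = (-4 - (1)·-0.2222 - (2)·0.0000) / (7) = -0.5397
  w = (-4 - (1)·-0.2222 - (4)·-0.5397) / (8) = -0.2024

(-0.2222, -0.5397, -0.2024)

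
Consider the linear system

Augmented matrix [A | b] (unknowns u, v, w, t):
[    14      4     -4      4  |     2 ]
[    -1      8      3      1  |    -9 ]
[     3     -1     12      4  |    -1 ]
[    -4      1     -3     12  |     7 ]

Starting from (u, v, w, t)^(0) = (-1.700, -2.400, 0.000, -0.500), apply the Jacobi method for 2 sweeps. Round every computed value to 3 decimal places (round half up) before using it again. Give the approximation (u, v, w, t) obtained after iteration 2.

(0.533, -1.146, -0.505, 1.090)

Iteration 1:
  u = (2 - (4)·-2.400 - (-4)·0.000 - (4)·-0.500) / (14) = 0.971
  v = (-9 - (-1)·-1.700 - (3)·0.000 - (1)·-0.500) / (8) = -1.275
  w = (-1 - (3)·-1.700 - (-1)·-2.400 - (4)·-0.500) / (12) = 0.308
  t = (7 - (-4)·-1.700 - (1)·-2.400 - (-3)·0.000) / (12) = 0.217
Iteration 2:
  u = (2 - (4)·-1.275 - (-4)·0.308 - (4)·0.217) / (14) = 0.533
  v = (-9 - (-1)·0.971 - (3)·0.308 - (1)·0.217) / (8) = -1.146
  w = (-1 - (3)·0.971 - (-1)·-1.275 - (4)·0.217) / (12) = -0.505
  t = (7 - (-4)·0.971 - (1)·-1.275 - (-3)·0.308) / (12) = 1.090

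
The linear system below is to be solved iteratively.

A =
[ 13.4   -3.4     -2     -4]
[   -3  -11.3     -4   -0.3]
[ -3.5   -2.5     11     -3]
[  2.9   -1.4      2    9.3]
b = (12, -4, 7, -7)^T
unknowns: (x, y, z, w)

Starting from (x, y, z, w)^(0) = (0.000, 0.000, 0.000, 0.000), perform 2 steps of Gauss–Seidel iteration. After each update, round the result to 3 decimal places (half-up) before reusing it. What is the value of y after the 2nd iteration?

Iteration 1:
  x = (12 - (-3.4)·0.000 - (-2)·0.000 - (-4)·0.000) / (13.4) = 0.896
  y = (-4 - (-3)·0.896 - (-4)·0.000 - (-0.3)·0.000) / (-11.3) = 0.116
  z = (7 - (-3.5)·0.896 - (-2.5)·0.116 - (-3)·0.000) / (11) = 0.948
  w = (-7 - (2.9)·0.896 - (-1.4)·0.116 - (2)·0.948) / (9.3) = -1.218
Iteration 2:
  x = (12 - (-3.4)·0.116 - (-2)·0.948 - (-4)·-1.218) / (13.4) = 0.703
  y = (-4 - (-3)·0.703 - (-4)·0.948 - (-0.3)·-1.218) / (-11.3) = -0.136
  z = (7 - (-3.5)·0.703 - (-2.5)·-0.136 - (-3)·-1.218) / (11) = 0.497
  w = (-7 - (2.9)·0.703 - (-1.4)·-0.136 - (2)·0.497) / (9.3) = -1.099

-0.136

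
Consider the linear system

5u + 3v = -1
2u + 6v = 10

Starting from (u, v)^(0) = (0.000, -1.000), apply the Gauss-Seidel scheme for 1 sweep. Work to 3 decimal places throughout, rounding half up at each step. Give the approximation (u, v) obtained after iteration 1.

Iteration 1:
  u = (-1 - (3)·-1.000) / (5) = 0.400
  v = (10 - (2)·0.400) / (6) = 1.533

(0.400, 1.533)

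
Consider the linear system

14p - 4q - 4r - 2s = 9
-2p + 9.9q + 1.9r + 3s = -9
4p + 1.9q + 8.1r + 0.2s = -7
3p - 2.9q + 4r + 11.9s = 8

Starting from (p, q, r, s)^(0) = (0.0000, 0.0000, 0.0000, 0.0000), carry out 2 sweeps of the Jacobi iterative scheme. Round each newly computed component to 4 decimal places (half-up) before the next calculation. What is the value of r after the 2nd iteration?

-0.9850

Iteration 1:
  p = (9 - (-4)·0.0000 - (-4)·0.0000 - (-2)·0.0000) / (14) = 0.6429
  q = (-9 - (-2)·0.0000 - (1.9)·0.0000 - (3)·0.0000) / (9.9) = -0.9091
  r = (-7 - (4)·0.0000 - (1.9)·0.0000 - (0.2)·0.0000) / (8.1) = -0.8642
  s = (8 - (3)·0.0000 - (-2.9)·0.0000 - (4)·0.0000) / (11.9) = 0.6723
Iteration 2:
  p = (9 - (-4)·-0.9091 - (-4)·-0.8642 - (-2)·0.6723) / (14) = 0.2322
  q = (-9 - (-2)·0.6429 - (1.9)·-0.8642 - (3)·0.6723) / (9.9) = -0.8171
  r = (-7 - (4)·0.6429 - (1.9)·-0.9091 - (0.2)·0.6723) / (8.1) = -0.9850
  s = (8 - (3)·0.6429 - (-2.9)·-0.9091 - (4)·-0.8642) / (11.9) = 0.5791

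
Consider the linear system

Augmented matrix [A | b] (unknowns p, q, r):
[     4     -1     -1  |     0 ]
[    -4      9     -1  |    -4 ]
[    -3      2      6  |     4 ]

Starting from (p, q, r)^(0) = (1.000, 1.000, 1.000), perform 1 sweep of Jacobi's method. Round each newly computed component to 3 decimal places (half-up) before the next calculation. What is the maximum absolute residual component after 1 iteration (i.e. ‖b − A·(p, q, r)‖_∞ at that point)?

Iteration 1:
  p = (0 - (-1)·1.000 - (-1)·1.000) / (4) = 0.500
  q = (-4 - (-4)·1.000 - (-1)·1.000) / (9) = 0.111
  r = (4 - (-3)·1.000 - (2)·1.000) / (6) = 0.833
Residual b − A·x = (-1.056, -2.166, 0.280); ∞-norm = 2.166

2.166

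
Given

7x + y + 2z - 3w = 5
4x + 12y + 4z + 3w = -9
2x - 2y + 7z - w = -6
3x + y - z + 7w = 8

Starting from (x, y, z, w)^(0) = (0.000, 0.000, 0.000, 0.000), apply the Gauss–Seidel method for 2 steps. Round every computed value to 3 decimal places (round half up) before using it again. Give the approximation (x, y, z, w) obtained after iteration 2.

Iteration 1:
  x = (5 - (1)·0.000 - (2)·0.000 - (-3)·0.000) / (7) = 0.714
  y = (-9 - (4)·0.714 - (4)·0.000 - (3)·0.000) / (12) = -0.988
  z = (-6 - (2)·0.714 - (-2)·-0.988 - (-1)·0.000) / (7) = -1.343
  w = (8 - (3)·0.714 - (1)·-0.988 - (-1)·-1.343) / (7) = 0.786
Iteration 2:
  x = (5 - (1)·-0.988 - (2)·-1.343 - (-3)·0.786) / (7) = 1.576
  y = (-9 - (4)·1.576 - (4)·-1.343 - (3)·0.786) / (12) = -1.024
  z = (-6 - (2)·1.576 - (-2)·-1.024 - (-1)·0.786) / (7) = -1.488
  w = (8 - (3)·1.576 - (1)·-1.024 - (-1)·-1.488) / (7) = 0.401

(1.576, -1.024, -1.488, 0.401)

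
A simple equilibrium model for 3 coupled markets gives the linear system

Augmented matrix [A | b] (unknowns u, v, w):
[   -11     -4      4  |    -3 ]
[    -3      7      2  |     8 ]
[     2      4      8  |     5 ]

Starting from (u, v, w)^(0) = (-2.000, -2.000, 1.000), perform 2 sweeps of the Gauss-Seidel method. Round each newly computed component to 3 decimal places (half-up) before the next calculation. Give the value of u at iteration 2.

Iteration 1:
  u = (-3 - (-4)·-2.000 - (4)·1.000) / (-11) = 1.364
  v = (8 - (-3)·1.364 - (2)·1.000) / (7) = 1.442
  w = (5 - (2)·1.364 - (4)·1.442) / (8) = -0.437
Iteration 2:
  u = (-3 - (-4)·1.442 - (4)·-0.437) / (-11) = -0.411
  v = (8 - (-3)·-0.411 - (2)·-0.437) / (7) = 1.092
  w = (5 - (2)·-0.411 - (4)·1.092) / (8) = 0.182

-0.411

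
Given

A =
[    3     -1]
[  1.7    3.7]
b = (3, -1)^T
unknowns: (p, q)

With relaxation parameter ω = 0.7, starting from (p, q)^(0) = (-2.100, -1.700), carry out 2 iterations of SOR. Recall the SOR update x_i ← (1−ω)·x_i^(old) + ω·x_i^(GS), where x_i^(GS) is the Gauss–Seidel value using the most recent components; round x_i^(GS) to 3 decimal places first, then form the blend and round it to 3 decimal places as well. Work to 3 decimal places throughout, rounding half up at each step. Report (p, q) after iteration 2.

(0.463, -0.516)

Iteration 1:
  p: GS value = (3 - (-1)·-1.700) / (3) = 0.433;  p ← (1−ω)·-2.100 + ω·0.433 = -0.327
  q: GS value = (-1 - (1.7)·-0.327) / (3.7) = -0.120;  q ← (1−ω)·-1.700 + ω·-0.120 = -0.594
Iteration 2:
  p: GS value = (3 - (-1)·-0.594) / (3) = 0.802;  p ← (1−ω)·-0.327 + ω·0.802 = 0.463
  q: GS value = (-1 - (1.7)·0.463) / (3.7) = -0.483;  q ← (1−ω)·-0.594 + ω·-0.483 = -0.516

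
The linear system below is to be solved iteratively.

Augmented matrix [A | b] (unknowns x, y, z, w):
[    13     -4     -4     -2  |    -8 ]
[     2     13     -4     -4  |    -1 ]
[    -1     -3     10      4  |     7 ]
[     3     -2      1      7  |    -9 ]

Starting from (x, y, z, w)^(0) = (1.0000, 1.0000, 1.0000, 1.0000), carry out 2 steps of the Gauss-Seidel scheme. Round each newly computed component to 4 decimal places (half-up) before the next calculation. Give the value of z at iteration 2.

1.0842

Iteration 1:
  x = (-8 - (-4)·1.0000 - (-4)·1.0000 - (-2)·1.0000) / (13) = 0.1538
  y = (-1 - (2)·0.1538 - (-4)·1.0000 - (-4)·1.0000) / (13) = 0.5148
  z = (7 - (-1)·0.1538 - (-3)·0.5148 - (4)·1.0000) / (10) = 0.4698
  w = (-9 - (3)·0.1538 - (-2)·0.5148 - (1)·0.4698) / (7) = -1.2717
Iteration 2:
  x = (-8 - (-4)·0.5148 - (-4)·0.4698 - (-2)·-1.2717) / (13) = -0.5081
  y = (-1 - (2)·-0.5081 - (-4)·0.4698 - (-4)·-1.2717) / (13) = -0.2455
  z = (7 - (-1)·-0.5081 - (-3)·-0.2455 - (4)·-1.2717) / (10) = 1.0842
  w = (-9 - (3)·-0.5081 - (-2)·-0.2455 - (1)·1.0842) / (7) = -1.2930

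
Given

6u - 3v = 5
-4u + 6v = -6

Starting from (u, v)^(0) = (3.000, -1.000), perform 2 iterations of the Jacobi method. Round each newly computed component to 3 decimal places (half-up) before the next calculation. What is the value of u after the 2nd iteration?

1.333

Iteration 1:
  u = (5 - (-3)·-1.000) / (6) = 0.333
  v = (-6 - (-4)·3.000) / (6) = 1.000
Iteration 2:
  u = (5 - (-3)·1.000) / (6) = 1.333
  v = (-6 - (-4)·0.333) / (6) = -0.778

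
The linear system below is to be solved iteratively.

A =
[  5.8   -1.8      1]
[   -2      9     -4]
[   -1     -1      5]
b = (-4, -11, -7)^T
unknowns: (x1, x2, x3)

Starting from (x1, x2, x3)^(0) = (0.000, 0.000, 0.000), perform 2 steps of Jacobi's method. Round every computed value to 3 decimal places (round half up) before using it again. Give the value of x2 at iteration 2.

-1.998

Iteration 1:
  x1 = (-4 - (-1.8)·0.000 - (1)·0.000) / (5.8) = -0.690
  x2 = (-11 - (-2)·0.000 - (-4)·0.000) / (9) = -1.222
  x3 = (-7 - (-1)·0.000 - (-1)·0.000) / (5) = -1.400
Iteration 2:
  x1 = (-4 - (-1.8)·-1.222 - (1)·-1.400) / (5.8) = -0.828
  x2 = (-11 - (-2)·-0.690 - (-4)·-1.400) / (9) = -1.998
  x3 = (-7 - (-1)·-0.690 - (-1)·-1.222) / (5) = -1.782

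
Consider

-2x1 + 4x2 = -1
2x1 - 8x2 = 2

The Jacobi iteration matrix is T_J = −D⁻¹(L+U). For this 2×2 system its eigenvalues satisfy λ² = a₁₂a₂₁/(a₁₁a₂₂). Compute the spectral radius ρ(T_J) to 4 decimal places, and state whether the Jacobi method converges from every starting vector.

a₁₂a₂₁/(a₁₁a₂₂) = (4)·(2) / ((-2)·(-8)) = 0.500000
ρ = √|0.500000| = √0.500000 = 0.7071
ρ < 1, so Jacobi converges

0.7071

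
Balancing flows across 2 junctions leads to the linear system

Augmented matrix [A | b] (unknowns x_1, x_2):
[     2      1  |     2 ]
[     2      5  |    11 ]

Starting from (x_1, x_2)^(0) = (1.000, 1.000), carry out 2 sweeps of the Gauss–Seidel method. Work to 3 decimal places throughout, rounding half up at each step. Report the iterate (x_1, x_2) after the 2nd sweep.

Iteration 1:
  x_1 = (2 - (1)·1.000) / (2) = 0.500
  x_2 = (11 - (2)·0.500) / (5) = 2.000
Iteration 2:
  x_1 = (2 - (1)·2.000) / (2) = 0.000
  x_2 = (11 - (2)·0.000) / (5) = 2.200

(0.000, 2.200)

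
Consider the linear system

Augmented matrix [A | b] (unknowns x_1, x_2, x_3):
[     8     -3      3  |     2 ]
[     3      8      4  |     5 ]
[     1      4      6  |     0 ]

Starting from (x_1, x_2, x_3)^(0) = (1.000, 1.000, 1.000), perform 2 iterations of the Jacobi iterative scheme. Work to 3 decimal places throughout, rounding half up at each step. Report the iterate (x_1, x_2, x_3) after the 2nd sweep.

Iteration 1:
  x_1 = (2 - (-3)·1.000 - (3)·1.000) / (8) = 0.250
  x_2 = (5 - (3)·1.000 - (4)·1.000) / (8) = -0.250
  x_3 = (0 - (1)·1.000 - (4)·1.000) / (6) = -0.833
Iteration 2:
  x_1 = (2 - (-3)·-0.250 - (3)·-0.833) / (8) = 0.469
  x_2 = (5 - (3)·0.250 - (4)·-0.833) / (8) = 0.948
  x_3 = (0 - (1)·0.250 - (4)·-0.250) / (6) = 0.125

(0.469, 0.948, 0.125)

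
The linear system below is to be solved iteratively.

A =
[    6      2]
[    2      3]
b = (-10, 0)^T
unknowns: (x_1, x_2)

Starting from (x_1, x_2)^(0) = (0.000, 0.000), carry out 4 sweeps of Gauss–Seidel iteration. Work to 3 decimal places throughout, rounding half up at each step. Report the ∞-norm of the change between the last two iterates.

Iteration 1:
  x_1 = (-10 - (2)·0.000) / (6) = -1.667
  x_2 = (0 - (2)·-1.667) / (3) = 1.111
Iteration 2:
  x_1 = (-10 - (2)·1.111) / (6) = -2.037
  x_2 = (0 - (2)·-2.037) / (3) = 1.358
Iteration 3:
  x_1 = (-10 - (2)·1.358) / (6) = -2.119
  x_2 = (0 - (2)·-2.119) / (3) = 1.413
Iteration 4:
  x_1 = (-10 - (2)·1.413) / (6) = -2.138
  x_2 = (0 - (2)·-2.138) / (3) = 1.425
Change: (-0.019, 0.012) → max |·| = 0.019

0.019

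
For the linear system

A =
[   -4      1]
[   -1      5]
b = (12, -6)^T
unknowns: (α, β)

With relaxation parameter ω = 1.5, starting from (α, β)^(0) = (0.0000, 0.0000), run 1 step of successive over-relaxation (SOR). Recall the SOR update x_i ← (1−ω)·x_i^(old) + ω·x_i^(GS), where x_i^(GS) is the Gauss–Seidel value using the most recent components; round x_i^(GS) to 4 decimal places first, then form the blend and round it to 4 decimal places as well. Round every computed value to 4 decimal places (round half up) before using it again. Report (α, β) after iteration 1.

Iteration 1:
  α: GS value = (12 - (1)·0.0000) / (-4) = -3.0000;  α ← (1−ω)·0.0000 + ω·-3.0000 = -4.5000
  β: GS value = (-6 - (-1)·-4.5000) / (5) = -2.1000;  β ← (1−ω)·0.0000 + ω·-2.1000 = -3.1500

(-4.5000, -3.1500)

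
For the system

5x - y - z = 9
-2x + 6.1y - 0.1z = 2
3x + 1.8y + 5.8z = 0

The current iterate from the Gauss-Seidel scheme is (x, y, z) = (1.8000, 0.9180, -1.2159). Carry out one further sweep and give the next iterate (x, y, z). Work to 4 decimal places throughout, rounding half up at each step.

(1.7404, 0.8786, -1.1729)

One sweep:
  x = (9 - (-1)·0.9180 - (-1)·-1.2159) / (5) = 1.7404
  y = (2 - (-2)·1.7404 - (-0.1)·-1.2159) / (6.1) = 0.8786
  z = (0 - (3)·1.7404 - (1.8)·0.8786) / (5.8) = -1.1729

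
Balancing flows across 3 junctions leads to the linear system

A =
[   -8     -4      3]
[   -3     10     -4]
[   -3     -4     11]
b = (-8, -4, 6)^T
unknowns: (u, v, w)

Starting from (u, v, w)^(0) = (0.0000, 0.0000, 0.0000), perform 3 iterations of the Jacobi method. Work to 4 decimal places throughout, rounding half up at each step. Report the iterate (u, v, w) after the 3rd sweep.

Iteration 1:
  u = (-8 - (-4)·0.0000 - (3)·0.0000) / (-8) = 1.0000
  v = (-4 - (-3)·0.0000 - (-4)·0.0000) / (10) = -0.4000
  w = (6 - (-3)·0.0000 - (-4)·0.0000) / (11) = 0.5455
Iteration 2:
  u = (-8 - (-4)·-0.4000 - (3)·0.5455) / (-8) = 1.4046
  v = (-4 - (-3)·1.0000 - (-4)·0.5455) / (10) = 0.1182
  w = (6 - (-3)·1.0000 - (-4)·-0.4000) / (11) = 0.6727
Iteration 3:
  u = (-8 - (-4)·0.1182 - (3)·0.6727) / (-8) = 1.1932
  v = (-4 - (-3)·1.4046 - (-4)·0.6727) / (10) = 0.2905
  w = (6 - (-3)·1.4046 - (-4)·0.1182) / (11) = 0.9715

(1.1932, 0.2905, 0.9715)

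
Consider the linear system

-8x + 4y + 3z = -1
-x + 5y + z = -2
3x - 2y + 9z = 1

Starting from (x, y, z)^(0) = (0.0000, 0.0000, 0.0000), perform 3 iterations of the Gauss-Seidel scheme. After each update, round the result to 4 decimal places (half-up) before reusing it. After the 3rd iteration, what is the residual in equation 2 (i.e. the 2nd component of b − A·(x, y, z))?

0.0035

Iteration 1:
  x = (-1 - (4)·0.0000 - (3)·0.0000) / (-8) = 0.1250
  y = (-2 - (-1)·0.1250 - (1)·0.0000) / (5) = -0.3750
  z = (1 - (3)·0.1250 - (-2)·-0.3750) / (9) = -0.0139
Iteration 2:
  x = (-1 - (4)·-0.3750 - (3)·-0.0139) / (-8) = -0.0677
  y = (-2 - (-1)·-0.0677 - (1)·-0.0139) / (5) = -0.4108
  z = (1 - (3)·-0.0677 - (-2)·-0.4108) / (9) = 0.0424
Iteration 3:
  x = (-1 - (4)·-0.4108 - (3)·0.0424) / (-8) = -0.0645
  y = (-2 - (-1)·-0.0645 - (1)·0.0424) / (5) = -0.4214
  z = (1 - (3)·-0.0645 - (-2)·-0.4214) / (9) = 0.0390
Residual b − A·x = (0.0526, 0.0035, -0.0003)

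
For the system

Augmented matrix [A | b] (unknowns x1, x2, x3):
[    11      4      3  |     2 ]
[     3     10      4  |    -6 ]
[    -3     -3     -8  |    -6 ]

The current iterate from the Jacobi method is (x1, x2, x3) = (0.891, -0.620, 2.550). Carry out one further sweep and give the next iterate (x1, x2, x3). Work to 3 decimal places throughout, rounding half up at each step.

One sweep:
  x1 = (2 - (4)·-0.620 - (3)·2.550) / (11) = -0.288
  x2 = (-6 - (3)·0.891 - (4)·2.550) / (10) = -1.887
  x3 = (-6 - (-3)·0.891 - (-3)·-0.620) / (-8) = 0.648

(-0.288, -1.887, 0.648)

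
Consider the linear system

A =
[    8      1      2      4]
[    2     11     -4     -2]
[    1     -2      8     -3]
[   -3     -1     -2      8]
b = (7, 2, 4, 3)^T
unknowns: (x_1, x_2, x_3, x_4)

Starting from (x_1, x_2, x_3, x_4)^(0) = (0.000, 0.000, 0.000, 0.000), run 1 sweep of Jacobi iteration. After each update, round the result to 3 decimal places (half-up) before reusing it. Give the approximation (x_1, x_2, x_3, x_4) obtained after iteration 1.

(0.875, 0.182, 0.500, 0.375)

Iteration 1:
  x_1 = (7 - (1)·0.000 - (2)·0.000 - (4)·0.000) / (8) = 0.875
  x_2 = (2 - (2)·0.000 - (-4)·0.000 - (-2)·0.000) / (11) = 0.182
  x_3 = (4 - (1)·0.000 - (-2)·0.000 - (-3)·0.000) / (8) = 0.500
  x_4 = (3 - (-3)·0.000 - (-1)·0.000 - (-2)·0.000) / (8) = 0.375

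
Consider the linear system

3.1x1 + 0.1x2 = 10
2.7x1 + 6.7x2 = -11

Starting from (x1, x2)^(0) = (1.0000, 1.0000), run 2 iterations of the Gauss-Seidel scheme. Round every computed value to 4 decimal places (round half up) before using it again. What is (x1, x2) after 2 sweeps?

Iteration 1:
  x1 = (10 - (0.1)·1.0000) / (3.1) = 3.1935
  x2 = (-11 - (2.7)·3.1935) / (6.7) = -2.9287
Iteration 2:
  x1 = (10 - (0.1)·-2.9287) / (3.1) = 3.3203
  x2 = (-11 - (2.7)·3.3203) / (6.7) = -2.9798

(3.3203, -2.9798)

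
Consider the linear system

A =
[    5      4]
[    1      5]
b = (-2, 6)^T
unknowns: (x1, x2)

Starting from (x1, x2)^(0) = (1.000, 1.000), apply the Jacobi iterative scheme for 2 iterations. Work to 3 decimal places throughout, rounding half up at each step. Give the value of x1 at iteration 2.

Iteration 1:
  x1 = (-2 - (4)·1.000) / (5) = -1.200
  x2 = (6 - (1)·1.000) / (5) = 1.000
Iteration 2:
  x1 = (-2 - (4)·1.000) / (5) = -1.200
  x2 = (6 - (1)·-1.200) / (5) = 1.440

-1.200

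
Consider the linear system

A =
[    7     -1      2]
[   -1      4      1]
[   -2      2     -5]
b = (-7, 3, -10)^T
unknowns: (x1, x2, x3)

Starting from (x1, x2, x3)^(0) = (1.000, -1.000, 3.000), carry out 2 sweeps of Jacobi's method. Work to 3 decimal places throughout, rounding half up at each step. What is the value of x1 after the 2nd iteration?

-1.307

Iteration 1:
  x1 = (-7 - (-1)·-1.000 - (2)·3.000) / (7) = -2.000
  x2 = (3 - (-1)·1.000 - (1)·3.000) / (4) = 0.250
  x3 = (-10 - (-2)·1.000 - (2)·-1.000) / (-5) = 1.200
Iteration 2:
  x1 = (-7 - (-1)·0.250 - (2)·1.200) / (7) = -1.307
  x2 = (3 - (-1)·-2.000 - (1)·1.200) / (4) = -0.050
  x3 = (-10 - (-2)·-2.000 - (2)·0.250) / (-5) = 2.900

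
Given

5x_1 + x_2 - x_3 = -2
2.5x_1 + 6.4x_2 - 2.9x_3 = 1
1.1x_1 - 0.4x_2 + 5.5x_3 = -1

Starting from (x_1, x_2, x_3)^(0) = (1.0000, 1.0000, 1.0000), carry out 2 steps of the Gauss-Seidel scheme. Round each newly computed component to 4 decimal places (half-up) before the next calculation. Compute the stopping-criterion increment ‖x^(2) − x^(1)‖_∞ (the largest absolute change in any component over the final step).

0.4106

Iteration 1:
  x_1 = (-2 - (1)·1.0000 - (-1)·1.0000) / (5) = -0.4000
  x_2 = (1 - (2.5)·-0.4000 - (-2.9)·1.0000) / (6.4) = 0.7656
  x_3 = (-1 - (1.1)·-0.4000 - (-0.4)·0.7656) / (5.5) = -0.0461
Iteration 2:
  x_1 = (-2 - (1)·0.7656 - (-1)·-0.0461) / (5) = -0.5623
  x_2 = (1 - (2.5)·-0.5623 - (-2.9)·-0.0461) / (6.4) = 0.3550
  x_3 = (-1 - (1.1)·-0.5623 - (-0.4)·0.3550) / (5.5) = -0.0435
Change: (-0.1623, -0.4106, 0.0026) → max |·| = 0.4106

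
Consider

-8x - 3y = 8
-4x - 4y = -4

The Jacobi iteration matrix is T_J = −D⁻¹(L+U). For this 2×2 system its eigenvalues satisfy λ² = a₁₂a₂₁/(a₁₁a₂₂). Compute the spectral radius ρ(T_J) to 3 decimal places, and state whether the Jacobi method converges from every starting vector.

a₁₂a₂₁/(a₁₁a₂₂) = (-3)·(-4) / ((-8)·(-4)) = 0.375000
ρ = √|0.375000| = √0.375000 = 0.612
ρ < 1, so Jacobi converges

0.612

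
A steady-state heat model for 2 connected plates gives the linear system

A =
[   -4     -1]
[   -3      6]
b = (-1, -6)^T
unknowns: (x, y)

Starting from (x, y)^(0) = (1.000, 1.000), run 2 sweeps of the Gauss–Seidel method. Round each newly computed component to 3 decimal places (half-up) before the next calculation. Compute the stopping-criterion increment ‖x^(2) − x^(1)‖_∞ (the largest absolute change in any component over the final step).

0.500

Iteration 1:
  x = (-1 - (-1)·1.000) / (-4) = 0.000
  y = (-6 - (-3)·0.000) / (6) = -1.000
Iteration 2:
  x = (-1 - (-1)·-1.000) / (-4) = 0.500
  y = (-6 - (-3)·0.500) / (6) = -0.750
Change: (0.500, 0.250) → max |·| = 0.500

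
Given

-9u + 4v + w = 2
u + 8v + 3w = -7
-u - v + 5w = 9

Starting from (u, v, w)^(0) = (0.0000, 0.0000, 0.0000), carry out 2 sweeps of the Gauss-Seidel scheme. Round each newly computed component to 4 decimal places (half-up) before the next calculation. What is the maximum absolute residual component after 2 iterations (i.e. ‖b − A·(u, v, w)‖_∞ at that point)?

2.4334

Iteration 1:
  u = (2 - (4)·0.0000 - (1)·0.0000) / (-9) = -0.2222
  v = (-7 - (1)·-0.2222 - (3)·0.0000) / (8) = -0.8472
  w = (9 - (-1)·-0.2222 - (-1)·-0.8472) / (5) = 1.5861
Iteration 2:
  u = (2 - (4)·-0.8472 - (1)·1.5861) / (-9) = -0.4225
  v = (-7 - (1)·-0.4225 - (3)·1.5861) / (8) = -1.4170
  w = (9 - (-1)·-0.4225 - (-1)·-1.4170) / (5) = 1.4321
Residual b − A·x = (2.4334, 0.4622, 0.0000); ∞-norm = 2.4334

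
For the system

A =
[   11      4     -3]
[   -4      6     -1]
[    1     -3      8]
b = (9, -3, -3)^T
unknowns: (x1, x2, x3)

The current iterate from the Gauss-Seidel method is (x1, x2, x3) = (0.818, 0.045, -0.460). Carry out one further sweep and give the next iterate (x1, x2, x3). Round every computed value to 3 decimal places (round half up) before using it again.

(0.676, -0.126, -0.507)

One sweep:
  x1 = (9 - (4)·0.045 - (-3)·-0.460) / (11) = 0.676
  x2 = (-3 - (-4)·0.676 - (-1)·-0.460) / (6) = -0.126
  x3 = (-3 - (1)·0.676 - (-3)·-0.126) / (8) = -0.507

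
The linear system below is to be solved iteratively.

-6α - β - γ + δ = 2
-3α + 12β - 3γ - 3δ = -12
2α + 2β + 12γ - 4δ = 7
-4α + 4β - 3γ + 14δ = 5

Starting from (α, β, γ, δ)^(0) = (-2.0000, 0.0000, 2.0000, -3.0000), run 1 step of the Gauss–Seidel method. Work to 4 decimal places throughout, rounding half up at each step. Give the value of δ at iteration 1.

0.4717

Iteration 1:
  α = (2 - (-1)·0.0000 - (-1)·2.0000 - (1)·-3.0000) / (-6) = -1.1667
  β = (-12 - (-3)·-1.1667 - (-3)·2.0000 - (-3)·-3.0000) / (12) = -1.5417
  γ = (7 - (2)·-1.1667 - (2)·-1.5417 - (-4)·-3.0000) / (12) = 0.0347
  δ = (5 - (-4)·-1.1667 - (4)·-1.5417 - (-3)·0.0347) / (14) = 0.4717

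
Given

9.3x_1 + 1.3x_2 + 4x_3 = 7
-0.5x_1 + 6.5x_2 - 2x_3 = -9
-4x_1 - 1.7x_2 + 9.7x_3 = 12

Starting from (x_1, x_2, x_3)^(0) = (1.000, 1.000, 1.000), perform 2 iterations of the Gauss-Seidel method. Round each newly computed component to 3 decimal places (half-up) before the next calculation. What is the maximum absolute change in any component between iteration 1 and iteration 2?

Iteration 1:
  x_1 = (7 - (1.3)·1.000 - (4)·1.000) / (9.3) = 0.183
  x_2 = (-9 - (-0.5)·0.183 - (-2)·1.000) / (6.5) = -1.063
  x_3 = (12 - (-4)·0.183 - (-1.7)·-1.063) / (9.7) = 1.126
Iteration 2:
  x_1 = (7 - (1.3)·-1.063 - (4)·1.126) / (9.3) = 0.417
  x_2 = (-9 - (-0.5)·0.417 - (-2)·1.126) / (6.5) = -1.006
  x_3 = (12 - (-4)·0.417 - (-1.7)·-1.006) / (9.7) = 1.233
Change: (0.234, 0.057, 0.107) → max |·| = 0.234

0.234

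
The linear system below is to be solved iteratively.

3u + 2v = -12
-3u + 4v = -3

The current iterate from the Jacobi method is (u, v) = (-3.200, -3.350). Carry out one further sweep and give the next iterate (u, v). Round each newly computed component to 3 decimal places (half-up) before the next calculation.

One sweep:
  u = (-12 - (2)·-3.350) / (3) = -1.767
  v = (-3 - (-3)·-3.200) / (4) = -3.150

(-1.767, -3.150)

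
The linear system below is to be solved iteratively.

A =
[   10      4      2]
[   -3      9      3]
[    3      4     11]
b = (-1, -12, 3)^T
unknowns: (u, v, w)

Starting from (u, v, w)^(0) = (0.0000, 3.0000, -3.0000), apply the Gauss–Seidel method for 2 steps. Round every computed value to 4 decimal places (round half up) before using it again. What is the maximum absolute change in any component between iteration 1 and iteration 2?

0.9923

Iteration 1:
  u = (-1 - (4)·3.0000 - (2)·-3.0000) / (10) = -0.7000
  v = (-12 - (-3)·-0.7000 - (3)·-3.0000) / (9) = -0.5667
  w = (3 - (3)·-0.7000 - (4)·-0.5667) / (11) = 0.6697
Iteration 2:
  u = (-1 - (4)·-0.5667 - (2)·0.6697) / (10) = -0.0073
  v = (-12 - (-3)·-0.0073 - (3)·0.6697) / (9) = -1.5590
  w = (3 - (3)·-0.0073 - (4)·-1.5590) / (11) = 0.8416
Change: (0.6927, -0.9923, 0.1719) → max |·| = 0.9923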